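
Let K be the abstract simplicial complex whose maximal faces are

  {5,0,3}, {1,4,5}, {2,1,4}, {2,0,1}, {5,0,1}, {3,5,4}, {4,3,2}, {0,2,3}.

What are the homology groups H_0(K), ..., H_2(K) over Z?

H_0 = Z,  H_1 = 0,  H_2 = Z.

Take the total order 0 < 1 < 2 < 3 < 4 < 5 on the vertex set. Then K (dimension 2) consists of the simplices:

  0-simplices (6): [0], [1], [2], [3], [4], [5]
  1-simplices (12): [0,1], [0,2], [0,3], [0,5], [1,2], [1,4], [1,5], [2,3], [2,4], [3,4], [3,5], [4,5]
  2-simplices (8): [0,1,2], [0,1,5], [0,2,3], [0,3,5], [1,2,4], [1,4,5], [2,3,4], [3,4,5]

giving chain groups C_0 ≅ Z^6, C_1 ≅ Z^12, C_2 ≅ Z^8.

The boundary map ∂_1: C_1 → C_0 is given by ∂[p,q] = [q] − [p]. For instance
  ∂[1,5] = [5] − [1].
The 6×12 boundary matrix has rank 5 and Smith normal form diag(1,1,1,1,1).

∂_2: C_2 → C_1 maps a triangle to the signed sum of its edges. For instance
  ∂[0,3,5] = [3,5] − [0,5] + [0,3],
  ∂[2,3,4] = [3,4] − [2,4] + [2,3].
As a 12×8 matrix over Z this has rank 7, with invariant factors (1,1,1,1,1,1,1).

Computing H_k = (kernel of ∂_k) / (image of ∂_{k+1}):

  H_0: rank C_0 − rank ∂_1 = 6 − 5 = 1, and the invariant factors of ∂_1 are all 1, so H_0 ≅ Z.
  H_1: rank ker ∂_1 − rank ∂_2 = (12 − 5) − 7 = 0, and the invariant factors of ∂_2 are all 1, so H_1 ≅ 0.
  H_2: rank ker ∂_2 − rank ∂_3 = (8 − 7) − 0 = 1, and there is no ∂_3, so H_2 ≅ Z.

(K is a triangulation of the 2-sphere S^2.)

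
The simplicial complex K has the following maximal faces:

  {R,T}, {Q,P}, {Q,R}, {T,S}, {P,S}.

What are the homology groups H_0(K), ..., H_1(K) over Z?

H_0 ≅ Z,  H_1 ≅ Z.

Fix the vertex order P < Q < R < S < T and write every simplex with vertices in increasing order. Then dim K = 1 and the simplices of K are:

  0-simplices (5): P, Q, R, S, T
  1-simplices (5): PQ, PS, QR, RT, ST

Hence C_0 ≅ Z^5, C_1 ≅ Z^5.

∂_1: C_1 → C_0 is given by ∂[p,q] = [q] − [p].
The resulting 5×5 matrix has rank 4, and its Smith normal form has invariant factors (1,1,1,1).

From H_k ≅ ker(∂_k) / im(∂_{k+1}) we obtain:

  H_0: rank C_0 − rank ∂_1 = 5 − 4 = 1, and the invariant factors of ∂_1 are all 1, so H_0 ≅ Z.
  H_1: rank ker ∂_1 − rank ∂_2 = (5 − 4) − 0 = 1, and there is no ∂_2, so H_1 ≅ Z.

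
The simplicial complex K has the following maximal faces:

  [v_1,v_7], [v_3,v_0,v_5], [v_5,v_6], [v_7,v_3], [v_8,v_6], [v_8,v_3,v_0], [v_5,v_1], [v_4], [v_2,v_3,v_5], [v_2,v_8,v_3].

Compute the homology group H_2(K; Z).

K has 9 vertices, 13 edges, 4 triangles.
rank ∂_2 = 4, rank ∂_3 = 0 ⇒ b_2 = 4 − 4 − 0 = 0. So H_2 ≅ 0.

H_2 = 0.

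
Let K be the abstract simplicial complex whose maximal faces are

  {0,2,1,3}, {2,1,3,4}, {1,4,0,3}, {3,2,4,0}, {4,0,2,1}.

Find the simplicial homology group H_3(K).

H_3 ≅ Z.

Fix the vertex order 0 < 1 < 2 < 3 < 4 and write every simplex with vertices in increasing order. Then dim K = 3 and the simplices of K are:

  0-simplices (5): [0], [1], [2], [3], [4]
  1-simplices (10): [0,1], [0,2], [0,3], [0,4], [1,2], [1,3], [1,4], [2,3], [2,4], [3,4]
  2-simplices (10): [0,1,2], [0,1,3], [0,1,4], [0,2,3], [0,2,4], [0,3,4], [1,2,3], [1,2,4], [1,3,4], [2,3,4]
  3-simplices (5): [0,1,2,3], [0,1,2,4], [0,1,3,4], [0,2,3,4], [1,2,3,4]

Hence C_0 ≅ Z^5, C_1 ≅ Z^10, C_2 ≅ Z^10, C_3 ≅ Z^5.

Boundary ∂_1: C_1 → C_0 sends each edge [p,q] (with p < q) to q − p. For instance
  ∂[3,4] = [4] − [3].
The 5×10 boundary matrix has rank 4 and Smith normal form diag(1,1,1,1).

∂_2: C_2 → C_1 sends each 2-simplex [p,q,r] to [q,r] − [p,r] + [p,q]. For instance
  ∂[0,3,4] = [3,4] − [0,4] + [0,3],
  ∂[0,2,3] = [2,3] − [0,3] + [0,2].
This gives a 10×10 integer matrix of rank 6; reducing to Smith normal form yields diagonal entries (1,1,1,1,1,1).

∂_3: C_3 → C_2 sends each 3-simplex σ to the alternating sum Σ_i (−1)^i (σ with its i-th vertex removed). For instance
  ∂[1,2,3,4] = [2,3,4] − [1,3,4] + [1,2,4] − [1,2,3],
  ∂[0,1,3,4] = [1,3,4] − [0,3,4] + [0,1,4] − [0,1,3].
As a 10×5 matrix over Z this has rank 4, with invariant factors (1,1,1,1).

From H_k ≅ ker(∂_k) / im(∂_{k+1}) we obtain:

  H_3: rank ker ∂_3 − rank ∂_4 = (5 − 4) − 0 = 1, and there is no ∂_4, so H_3 ≅ Z.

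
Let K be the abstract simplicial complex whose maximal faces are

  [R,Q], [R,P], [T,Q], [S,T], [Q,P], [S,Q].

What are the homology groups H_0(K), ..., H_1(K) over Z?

H_0 = Z,  H_1 = Z^2.

Order the vertices as P < Q < R < S < T. Listing each simplex with vertices in this order, K has dimension 1 with simplices:

  0-simplices (5): P, Q, R, S, T
  1-simplices (6): PQ, PR, QR, QS, QT, ST

giving chain groups C_0 ≅ Z^5, C_1 ≅ Z^6.

The boundary map ∂_1: C_1 → C_0 is given by ∂[p,q] = [q] − [p]. For instance
  ∂QT = T − Q.
The 5×6 boundary matrix has rank 4 and Smith normal form diag(1,1,1,1).

Computing H_k = (kernel of ∂_k) / (image of ∂_{k+1}):

  H_0: rank C_0 − rank ∂_1 = 5 − 4 = 1, and the invariant factors of ∂_1 are all 1, so H_0 ≅ Z.
  H_1: rank ker ∂_1 − rank ∂_2 = (6 − 4) − 0 = 2, and there is no ∂_2, so H_1 ≅ Z^2.

As a check, the Euler characteristic is 5 − 6 = -1, which agrees with 1 − 2 = -1.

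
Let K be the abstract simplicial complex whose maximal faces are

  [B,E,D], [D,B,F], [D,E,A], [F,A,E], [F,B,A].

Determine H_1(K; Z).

Order the vertices as A < B < D < E < F. Listing each simplex with vertices in this order, K has dimension 2 with simplices:

  0-simplices (5): A, B, D, E, F
  1-simplices (10): AB, AD, AE, AF, BD, BE, BF, DE, DF, EF
  2-simplices (5): ABF, ADE, AEF, BDE, BDF

Hence C_0 ≅ Z^5, C_1 ≅ Z^10, C_2 ≅ Z^5.

Boundary ∂_1: C_1 → C_0 maps an edge to its endpoints' difference, ∂[p,q] = q − p.
This gives a 5×10 integer matrix of rank 4; reducing to Smith normal form yields diagonal entries (1,1,1,1).

The boundary map ∂_2: C_2 → C_1 acts by ∂[p,q,r] = [q,r] − [p,r] + [p,q]. For instance
  ∂BDE = DE − BE + BD,
  ∂ABF = BF − AF + AB.
As a 10×5 matrix over Z this has rank 5, with invariant factors (1,1,1,1,1).

Reading off H_k = ker ∂_k / im ∂_{k+1}:

  H_1: rank ker ∂_1 − rank ∂_2 = (10 − 4) − 5 = 1, and the invariant factors of ∂_2 are all 1, so H_1 = Z.

H_1 ≅ Z.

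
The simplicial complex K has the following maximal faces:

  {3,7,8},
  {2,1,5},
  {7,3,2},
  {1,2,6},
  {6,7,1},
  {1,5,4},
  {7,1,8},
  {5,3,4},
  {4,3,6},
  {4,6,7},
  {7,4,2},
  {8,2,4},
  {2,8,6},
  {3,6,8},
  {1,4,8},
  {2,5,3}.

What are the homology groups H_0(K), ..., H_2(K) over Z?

Take the total order 1 < 2 < 3 < 4 < 5 < 6 < 7 < 8 on the vertex set. Then K (dimension 2) consists of the simplices:

  0-simplices (8): [1], [2], [3], [4], [5], [6], [7], [8]
  1-simplices (24): (24 of them)
  2-simplices (16): [1,2,5], [1,2,6], [1,4,5], [1,4,8], [1,6,7], [1,7,8], [2,3,5], [2,3,7], [2,4,7], [2,4,8], [2,6,8], [3,4,5], [3,4,6], [3,6,8], [3,7,8], [4,6,7]

so the chain groups are C_0 ≅ Z^8, C_1 ≅ Z^24, C_2 ≅ Z^16.

The boundary map ∂_1: C_1 → C_0 sends each edge [p,q] (with p < q) to q − p. For instance
  ∂[4,7] = [7] − [4].
This gives a 8×24 integer matrix of rank 7; reducing to Smith normal form yields diagonal entries (1,1,1,1,1,1,1).

Boundary ∂_2: C_2 → C_1 acts by ∂[p,q,r] = [q,r] − [p,r] + [p,q]. For instance
  ∂[3,4,6] = [4,6] − [3,6] + [3,4],
  ∂[3,7,8] = [7,8] − [3,8] + [3,7].
This gives a 24×16 integer matrix of rank 15; reducing to Smith normal form yields diagonal entries (1,1,1,1,1,1,1,1,1,1,1,1,1,1,1).

From H_k ≅ ker(∂_k) / im(∂_{k+1}) we obtain:

  H_0: rank C_0 − rank ∂_1 = 8 − 7 = 1, and the invariant factors of ∂_1 are all 1, so H_0 = Z.
  H_1: rank ker ∂_1 − rank ∂_2 = (24 − 7) − 15 = 2, and the invariant factors of ∂_2 are all 1, so H_1 = Z^2.
  H_2: rank ker ∂_2 − rank ∂_3 = (16 − 15) − 0 = 1, and there is no ∂_3, so H_2 = Z.

As a check, the Euler characteristic is 8 − 24 + 16 = 0, which agrees with 1 − 2 + 1 = 0.

H_0 = Z,  H_1 = Z^2,  H_2 = Z.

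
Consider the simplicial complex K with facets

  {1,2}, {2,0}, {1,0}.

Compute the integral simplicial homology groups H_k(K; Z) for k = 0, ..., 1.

Take the total order 0 < 1 < 2 on the vertex set. Then K (dimension 1) consists of the simplices:

  0-simplices (3): [0], [1], [2]
  1-simplices (3): [0,1], [0,2], [1,2]

giving chain groups C_0 ≅ Z^3, C_1 ≅ Z^3.

∂_1: C_1 → C_0 sends each edge [p,q] (with p < q) to q − p. For instance
  ∂[1,2] = [2] − [1].
The resulting 3×3 matrix has rank 2, and its Smith normal form has invariant factors (1,1).

Computing H_k = (kernel of ∂_k) / (image of ∂_{k+1}):

  H_0: rank C_0 − rank ∂_1 = 3 − 2 = 1, and the invariant factors of ∂_1 are all 1, so H_0 = Z.
  H_1: rank ker ∂_1 − rank ∂_2 = (3 − 2) − 0 = 1, and there is no ∂_2, so H_1 = Z.

(K is a triangulation of the circle S^1.)

H_0 = Z,  H_1 = Z.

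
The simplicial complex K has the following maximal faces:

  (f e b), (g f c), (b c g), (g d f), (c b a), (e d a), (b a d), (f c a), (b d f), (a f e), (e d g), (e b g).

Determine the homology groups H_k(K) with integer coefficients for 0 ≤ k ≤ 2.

Order the vertices as a < b < c < d < e < f < g. Listing each simplex with vertices in this order, K has dimension 2 with simplices:

  0-simplices (7): a, b, c, d, e, f, g
  1-simplices (18): ab, ac, ad, ae, af, bc, bd, be, bf, bg, cf, cg, de, df, dg, ef, eg, fg
  2-simplices (12): abc, abd, acf, ade, aef, bcg, bdf, bef, beg, cfg, deg, dfg

so the chain groups are C_0 ≅ Z^7, C_1 ≅ Z^18, C_2 ≅ Z^12.

The boundary map ∂_1: C_1 → C_0 maps an edge to its endpoints' difference, ∂[p,q] = q − p. For instance
  ∂ac = c − a.
The 7×18 boundary matrix has rank 6 and Smith normal form diag(1,1,1,1,1,1).

The boundary map ∂_2: C_2 → C_1 acts by ∂[p,q,r] = [q,r] − [p,r] + [p,q]. For instance
  ∂dfg = fg − dg + df,
  ∂deg = eg − dg + de.
The 18×12 boundary matrix has rank 12 and Smith normal form diag(1,1,1,1,1,1,1,1,1,1,1,2).

Reading off H_k = ker ∂_k / im ∂_{k+1}:

  H_0: rank C_0 − rank ∂_1 = 7 − 6 = 1, and the invariant factors of ∂_1 are all 1, so H_0 = Z.
  H_1: rank ker ∂_1 − rank ∂_2 = (18 − 6) − 12 = 0, and ∂_2 has invariant factor 2 > 1, so H_1 = Z/2Z.
  H_2: rank ker ∂_2 − rank ∂_3 = (12 − 12) − 0 = 0, and there is no ∂_3, so H_2 = 0.

As a check, the Euler characteristic is 7 − 18 + 12 = 1, which agrees with 1 − 0 + 0 = 1.

H_0 = Z,  H_1 = Z/2Z,  H_2 = 0.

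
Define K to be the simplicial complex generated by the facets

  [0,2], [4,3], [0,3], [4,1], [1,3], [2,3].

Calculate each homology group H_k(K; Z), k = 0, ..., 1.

H_0 = Z,  H_1 = Z^2.

K has 5 vertices, 6 edges.
rank ∂_0 = 0, rank ∂_1 = 4 ⇒ b_0 = 5 − 0 − 4 = 1; all invariant factors of ∂_1 are 1 so no torsion. So H_0 = Z.
rank ∂_1 = 4, rank ∂_2 = 0 ⇒ b_1 = 6 − 4 − 0 = 2. So H_1 = Z^2.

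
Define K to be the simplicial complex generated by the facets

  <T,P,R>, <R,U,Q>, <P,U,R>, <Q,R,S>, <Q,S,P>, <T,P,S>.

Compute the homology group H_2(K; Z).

Fix the vertex order P < Q < R < S < T < U and write every simplex with vertices in increasing order. Then dim K = 2 and the simplices of K are:

  0-simplices (6): P, Q, R, S, T, U
  1-simplices (12): PQ, PR, PS, PT, PU, QR, QS, QU, RS, RT, RU, ST
  2-simplices (6): PQS, PRT, PRU, PST, QRS, QRU

so the chain groups are C_0 ≅ Z^6, C_1 ≅ Z^12, C_2 ≅ Z^6.

∂_1: C_1 → C_0 is given by ∂[p,q] = [q] − [p].
The 6×12 boundary matrix has rank 5 and Smith normal form diag(1,1,1,1,1).

Boundary ∂_2: C_2 → C_1 acts by ∂[p,q,r] = [q,r] − [p,r] + [p,q]. For instance
  ∂PRT = RT − PT + PR,
  ∂QRU = RU − QU + QR.
As a 12×6 matrix over Z this has rank 6, with invariant factors (1,1,1,1,1,1).

Now H_k = ker ∂_k / im ∂_{k+1}, so:

  H_2: rank ker ∂_2 − rank ∂_3 = (6 − 6) − 0 = 0, and there is no ∂_3, so H_2 ≅ 0.

(K is a triangulation of the cylinder S^1 x I.)

H_2 = 0.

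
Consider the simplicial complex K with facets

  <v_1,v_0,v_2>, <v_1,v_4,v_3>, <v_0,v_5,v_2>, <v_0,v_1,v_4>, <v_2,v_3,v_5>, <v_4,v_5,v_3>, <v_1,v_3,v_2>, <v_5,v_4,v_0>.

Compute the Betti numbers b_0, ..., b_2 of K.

b_0 = 1, b_1 = 0, b_2 = 1.

We work with the vertex ordering v_0 < v_1 < v_2 < v_3 < v_4 < v_5. The simplices of K, each written with vertices in increasing order, are:

  0-simplices (6): [v_0], [v_1], [v_2], [v_3], [v_4], [v_5]
  1-simplices (12): [v_0,v_1], [v_0,v_2], [v_0,v_4], [v_0,v_5], [v_1,v_2], [v_1,v_3], [v_1,v_4], [v_2,v_3], [v_2,v_5], [v_3,v_4], [v_3,v_5], [v_4,v_5]
  2-simplices (8): [v_0,v_1,v_2], [v_0,v_1,v_4], [v_0,v_2,v_5], [v_0,v_4,v_5], [v_1,v_2,v_3], [v_1,v_3,v_4], [v_2,v_3,v_5], [v_3,v_4,v_5]

giving chain groups C_0 ≅ Z^6, C_1 ≅ Z^12, C_2 ≅ Z^8.

Boundary ∂_1: C_1 → C_0 sends each edge [p,q] (with p < q) to q − p.
This gives a 6×12 integer matrix of rank 5; reducing to Smith normal form yields diagonal entries (1,1,1,1,1).

Boundary ∂_2: C_2 → C_1 sends each 2-simplex [p,q,r] to [q,r] − [p,r] + [p,q]. For instance
  ∂[v_1,v_2,v_3] = [v_2,v_3] − [v_1,v_3] + [v_1,v_2],
  ∂[v_0,v_2,v_5] = [v_2,v_5] − [v_0,v_5] + [v_0,v_2].
This gives a 12×8 integer matrix of rank 7; reducing to Smith normal form yields diagonal entries (1,1,1,1,1,1,1).

Computing H_k = (kernel of ∂_k) / (image of ∂_{k+1}):

  H_0: rank C_0 − rank ∂_1 = 6 − 5 = 1, and the invariant factors of ∂_1 are all 1, so H_0 = Z.
  H_1: rank ker ∂_1 − rank ∂_2 = (12 − 5) − 7 = 0, and the invariant factors of ∂_2 are all 1, so H_1 = 0.
  H_2: rank ker ∂_2 − rank ∂_3 = (8 − 7) − 0 = 1, and there is no ∂_3, so H_2 = Z.

Hence the Betti numbers are b_0 = 1, b_1 = 0, b_2 = 1.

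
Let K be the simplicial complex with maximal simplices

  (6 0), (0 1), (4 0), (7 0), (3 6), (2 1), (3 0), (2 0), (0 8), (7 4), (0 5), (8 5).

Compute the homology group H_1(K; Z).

H_1 ≅ Z^4.

We work with the vertex ordering 0 < 1 < 2 < 3 < 4 < 5 < 6 < 7 < 8. The simplices of K, each written with vertices in increasing order, are:

  0-simplices (9): [0], [1], [2], [3], [4], [5], [6], [7], [8]
  1-simplices (12): [0,1], [0,2], [0,3], [0,4], [0,5], [0,6], [0,7], [0,8], [1,2], [3,6], [4,7], [5,8]

so the chain groups are C_0 ≅ Z^9, C_1 ≅ Z^12.

∂_1: C_1 → C_0 is given by ∂[p,q] = [q] − [p]. For instance
  ∂[0,4] = [4] − [0].
This gives a 9×12 integer matrix of rank 8; reducing to Smith normal form yields diagonal entries (1,1,1,1,1,1,1,1).

From H_k ≅ ker(∂_k) / im(∂_{k+1}) we obtain:

  H_1: rank ker ∂_1 − rank ∂_2 = (12 − 8) − 0 = 4, and there is no ∂_2, so H_1 = Z^4.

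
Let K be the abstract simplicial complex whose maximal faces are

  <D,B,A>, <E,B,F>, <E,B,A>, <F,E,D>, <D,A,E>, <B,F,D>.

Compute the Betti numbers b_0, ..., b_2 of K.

b_0 = 1, b_1 = 0, b_2 = 1.

Take the total order A < B < D < E < F on the vertex set. Then K (dimension 2) consists of the simplices:

  0-simplices (5): A, B, D, E, F
  1-simplices (9): AB, AD, AE, BD, BE, BF, DE, DF, EF
  2-simplices (6): ABD, ABE, ADE, BDF, BEF, DEF

Hence C_0 ≅ Z^5, C_1 ≅ Z^9, C_2 ≅ Z^6.

Boundary ∂_1: C_1 → C_0 sends each edge [p,q] (with p < q) to q − p. For instance
  ∂BD = D − B.
The resulting 5×9 matrix has rank 4, and its Smith normal form has invariant factors (1,1,1,1).

The boundary map ∂_2: C_2 → C_1 maps a triangle to the signed sum of its edges. For instance
  ∂BEF = EF − BF + BE,
  ∂DEF = EF − DF + DE.
The 9×6 boundary matrix has rank 5 and Smith normal form diag(1,1,1,1,1).

Now H_k = ker ∂_k / im ∂_{k+1}, so:

  H_0: rank C_0 − rank ∂_1 = 5 − 4 = 1, and the invariant factors of ∂_1 are all 1, so H_0 = Z.
  H_1: rank ker ∂_1 − rank ∂_2 = (9 − 4) − 5 = 0, and the invariant factors of ∂_2 are all 1, so H_1 = 0.
  H_2: rank ker ∂_2 − rank ∂_3 = (6 − 5) − 0 = 1, and there is no ∂_3, so H_2 = Z.

Hence the Betti numbers are b_0 = 1, b_1 = 0, b_2 = 1.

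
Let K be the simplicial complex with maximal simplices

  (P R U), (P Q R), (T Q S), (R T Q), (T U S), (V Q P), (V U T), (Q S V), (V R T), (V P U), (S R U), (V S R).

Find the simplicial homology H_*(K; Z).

Fix the vertex order P < Q < R < S < T < U < V and write every simplex with vertices in increasing order. Then dim K = 2 and the simplices of K are:

  0-simplices (7): P, Q, R, S, T, U, V
  1-simplices (18): PQ, PR, PU, PV, QR, QS, QT, QV, RS, RT, RU, RV, ST, SU, SV, TU, TV, UV
  2-simplices (12): PQR, PQV, PRU, PUV, QRT, QST, QSV, RSU, RSV, RTV, STU, TUV

giving chain groups C_0 ≅ Z^7, C_1 ≅ Z^18, C_2 ≅ Z^12.

The boundary map ∂_1: C_1 → C_0 is given by ∂[p,q] = [q] − [p]. For instance
  ∂PV = V − P.
As a 7×18 matrix over Z this has rank 6, with invariant factors (1,1,1,1,1,1).

The boundary map ∂_2: C_2 → C_1 maps a triangle to the signed sum of its edges. For instance
  ∂PQV = QV − PV + PQ,
  ∂QSV = SV − QV + QS.
The resulting 18×12 matrix has rank 12, and its Smith normal form has invariant factors (1,1,1,1,1,1,1,1,1,1,1,2).

Now H_k = ker ∂_k / im ∂_{k+1}, so:

  H_0: rank C_0 − rank ∂_1 = 7 − 6 = 1, and the invariant factors of ∂_1 are all 1, so H_0 = Z.
  H_1: rank ker ∂_1 − rank ∂_2 = (18 − 6) − 12 = 0, and ∂_2 has invariant factor 2 > 1, so H_1 = Z/2.
  H_2: rank ker ∂_2 − rank ∂_3 = (12 − 12) − 0 = 0, and there is no ∂_3, so H_2 = 0.

H_0 = Z,  H_1 = Z/2,  H_2 = 0.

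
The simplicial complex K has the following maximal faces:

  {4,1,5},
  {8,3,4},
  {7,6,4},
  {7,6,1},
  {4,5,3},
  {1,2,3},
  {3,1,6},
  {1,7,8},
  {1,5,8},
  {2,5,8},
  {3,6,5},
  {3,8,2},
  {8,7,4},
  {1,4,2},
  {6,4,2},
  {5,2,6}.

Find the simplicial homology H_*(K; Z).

H_0 ≅ Z,  H_1 ≅ Z^2,  H_2 ≅ Z.

We work with the vertex ordering 1 < 2 < 3 < 4 < 5 < 6 < 7 < 8. The simplices of K, each written with vertices in increasing order, are:

  0-simplices (8): [1], [2], [3], [4], [5], [6], [7], [8]
  1-simplices (24): (24 of them)
  2-simplices (16): [1,2,3], [1,2,4], [1,3,6], [1,4,5], [1,5,8], [1,6,7], [1,7,8], [2,3,8], [2,4,6], [2,5,6], [2,5,8], [3,4,5], [3,4,8], [3,5,6], [4,6,7], [4,7,8]

so the chain groups are C_0 ≅ Z^8, C_1 ≅ Z^24, C_2 ≅ Z^16.

∂_1: C_1 → C_0 maps an edge to its endpoints' difference, ∂[p,q] = q − p. For instance
  ∂[1,6] = [6] − [1].
The 8×24 boundary matrix has rank 7 and Smith normal form diag(1,1,1,1,1,1,1).

Boundary ∂_2: C_2 → C_1 acts by ∂[p,q,r] = [q,r] − [p,r] + [p,q]. For instance
  ∂[2,3,8] = [3,8] − [2,8] + [2,3],
  ∂[1,3,6] = [3,6] − [1,6] + [1,3].
As a 24×16 matrix over Z this has rank 15, with invariant factors (1,1,1,1,1,1,1,1,1,1,1,1,1,1,1).

Computing H_k = (kernel of ∂_k) / (image of ∂_{k+1}):

  H_0: rank C_0 − rank ∂_1 = 8 − 7 = 1, and the invariant factors of ∂_1 are all 1, so H_0 ≅ Z.
  H_1: rank ker ∂_1 − rank ∂_2 = (24 − 7) − 15 = 2, and the invariant factors of ∂_2 are all 1, so H_1 ≅ Z^2.
  H_2: rank ker ∂_2 − rank ∂_3 = (16 − 15) − 0 = 1, and there is no ∂_3, so H_2 ≅ Z.

As a check, the Euler characteristic is 8 − 24 + 16 = 0, which agrees with 1 − 2 + 1 = 0.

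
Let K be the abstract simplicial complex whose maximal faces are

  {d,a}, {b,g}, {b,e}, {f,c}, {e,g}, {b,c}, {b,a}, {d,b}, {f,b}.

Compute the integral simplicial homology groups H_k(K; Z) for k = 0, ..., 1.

H_0 ≅ Z,  H_1 ≅ Z^3.

We work with the vertex ordering a < b < c < d < e < f < g. The simplices of K, each written with vertices in increasing order, are:

  0-simplices (7): a, b, c, d, e, f, g
  1-simplices (9): ab, ad, bc, bd, be, bf, bg, cf, eg

so the chain groups are C_0 ≅ Z^7, C_1 ≅ Z^9.

∂_1: C_1 → C_0 is given by ∂[p,q] = [q] − [p]. For instance
  ∂bf = f − b.
The 7×9 boundary matrix has rank 6 and Smith normal form diag(1,1,1,1,1,1).

Computing H_k = (kernel of ∂_k) / (image of ∂_{k+1}):

  H_0: rank C_0 − rank ∂_1 = 7 − 6 = 1, and the invariant factors of ∂_1 are all 1, so H_0 = Z.
  H_1: rank ker ∂_1 − rank ∂_2 = (9 − 6) − 0 = 3, and there is no ∂_2, so H_1 = Z^3.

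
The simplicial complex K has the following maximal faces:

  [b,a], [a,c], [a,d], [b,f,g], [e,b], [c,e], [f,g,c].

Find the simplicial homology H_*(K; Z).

H_0 = Z,  H_1 = Z^2,  H_2 = 0.

We work with the vertex ordering a < b < c < d < e < f < g. The simplices of K, each written with vertices in increasing order, are:

  0-simplices (7): a, b, c, d, e, f, g
  1-simplices (10): ab, ac, ad, be, bf, bg, ce, cf, cg, fg
  2-simplices (2): bfg, cfg

Hence C_0 ≅ Z^7, C_1 ≅ Z^10, C_2 ≅ Z^2.

∂_1: C_1 → C_0 is given by ∂[p,q] = [q] − [p].
The 7×10 boundary matrix has rank 6 and Smith normal form diag(1,1,1,1,1,1).

The boundary map ∂_2: C_2 → C_1 sends each 2-simplex [p,q,r] to [q,r] − [p,r] + [p,q]. For instance
  ∂cfg = fg − cg + cf,
  ∂bfg = fg − bg + bf.
As a 10×2 matrix over Z this has rank 2, with invariant factors (1,1).

From H_k ≅ ker(∂_k) / im(∂_{k+1}) we obtain:

  H_0: rank C_0 − rank ∂_1 = 7 − 6 = 1, and the invariant factors of ∂_1 are all 1, so H_0 = Z.
  H_1: rank ker ∂_1 − rank ∂_2 = (10 − 6) − 2 = 2, and the invariant factors of ∂_2 are all 1, so H_1 = Z^2.
  H_2: rank ker ∂_2 − rank ∂_3 = (2 − 2) − 0 = 0, and there is no ∂_3, so H_2 = 0.

As a check, the Euler characteristic is 7 − 10 + 2 = -1, which agrees with 1 − 2 + 0 = -1.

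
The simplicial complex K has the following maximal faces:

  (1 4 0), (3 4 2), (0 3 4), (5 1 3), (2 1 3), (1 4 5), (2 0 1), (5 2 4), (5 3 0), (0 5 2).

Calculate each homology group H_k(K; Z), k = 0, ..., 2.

Order the vertices as 0 < 1 < 2 < 3 < 4 < 5. Listing each simplex with vertices in this order, K has dimension 2 with simplices:

  0-simplices (6): [0], [1], [2], [3], [4], [5]
  1-simplices (15): [0,1], [0,2], [0,3], [0,4], [0,5], [1,2], [1,3], [1,4], [1,5], [2,3], [2,4], [2,5], [3,4], [3,5], [4,5]
  2-simplices (10): [0,1,2], [0,1,4], [0,2,5], [0,3,4], [0,3,5], [1,2,3], [1,3,5], [1,4,5], [2,3,4], [2,4,5]

Hence C_0 ≅ Z^6, C_1 ≅ Z^15, C_2 ≅ Z^10.

∂_1: C_1 → C_0 is given by ∂[p,q] = [q] − [p]. For instance
  ∂[0,1] = [1] − [0].
As a 6×15 matrix over Z this has rank 5, with invariant factors (1,1,1,1,1).

Boundary ∂_2: C_2 → C_1 sends each 2-simplex [p,q,r] to [q,r] − [p,r] + [p,q]. For instance
  ∂[0,1,2] = [1,2] − [0,2] + [0,1],
  ∂[1,3,5] = [3,5] − [1,5] + [1,3].
As a 15×10 matrix over Z this has rank 10, with invariant factors (1,1,1,1,1,1,1,1,1,2).

Reading off H_k = ker ∂_k / im ∂_{k+1}:

  H_0: rank C_0 − rank ∂_1 = 6 − 5 = 1, and the invariant factors of ∂_1 are all 1, so H_0 = Z.
  H_1: rank ker ∂_1 − rank ∂_2 = (15 − 5) − 10 = 0, and ∂_2 has invariant factor 2 > 1, so H_1 = Z/2.
  H_2: rank ker ∂_2 − rank ∂_3 = (10 − 10) − 0 = 0, and there is no ∂_3, so H_2 = 0.

H_0 = Z,  H_1 = Z/2,  H_2 = 0.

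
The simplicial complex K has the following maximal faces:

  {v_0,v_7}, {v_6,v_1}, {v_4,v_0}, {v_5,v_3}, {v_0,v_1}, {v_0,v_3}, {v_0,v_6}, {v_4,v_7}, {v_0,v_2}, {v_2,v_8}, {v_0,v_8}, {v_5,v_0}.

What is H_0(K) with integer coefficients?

H_0 ≅ Z.

K has 9 vertices, 12 edges.
rank ∂_0 = 0, rank ∂_1 = 8 ⇒ b_0 = 9 − 0 − 8 = 1; all invariant factors of ∂_1 are 1 so no torsion. So H_0 = Z.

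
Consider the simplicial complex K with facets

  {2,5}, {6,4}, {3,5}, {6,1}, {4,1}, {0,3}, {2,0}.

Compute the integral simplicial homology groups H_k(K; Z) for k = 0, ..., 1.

H_0 ≅ Z^2,  H_1 ≅ Z^2.

K has 7 vertices, 7 edges.
rank ∂_0 = 0, rank ∂_1 = 5 ⇒ b_0 = 7 − 0 − 5 = 2; all invariant factors of ∂_1 are 1 so no torsion. So H_0 ≅ Z^2.
rank ∂_1 = 5, rank ∂_2 = 0 ⇒ b_1 = 7 − 5 − 0 = 2. So H_1 ≅ Z^2.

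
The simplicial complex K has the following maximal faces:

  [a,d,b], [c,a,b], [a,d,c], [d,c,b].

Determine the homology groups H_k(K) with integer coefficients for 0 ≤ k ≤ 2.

K has 4 vertices, 6 edges, 4 triangles.
rank ∂_0 = 0, rank ∂_1 = 3 ⇒ b_0 = 4 − 0 − 3 = 1; all invariant factors of ∂_1 are 1 so no torsion. So H_0 ≅ Z.
rank ∂_1 = 3, rank ∂_2 = 3 ⇒ b_1 = 6 − 3 − 3 = 0; all invariant factors of ∂_2 are 1 so no torsion. So H_1 ≅ 0.
rank ∂_2 = 3, rank ∂_3 = 0 ⇒ b_2 = 4 − 3 − 0 = 1. So H_2 ≅ Z.

H_0 ≅ Z,  H_1 = 0,  H_2 ≅ Z.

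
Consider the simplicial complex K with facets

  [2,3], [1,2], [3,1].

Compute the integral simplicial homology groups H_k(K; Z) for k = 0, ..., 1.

H_0 ≅ Z,  H_1 ≅ Z.

Order the vertices as 1 < 2 < 3. Listing each simplex with vertices in this order, K has dimension 1 with simplices:

  0-simplices (3): [1], [2], [3]
  1-simplices (3): [1,2], [1,3], [2,3]

Hence C_0 ≅ Z^3, C_1 ≅ Z^3.

Boundary ∂_1: C_1 → C_0 is given by ∂[p,q] = [q] − [p]. For instance
  ∂[1,3] = [3] − [1].
The 3×3 boundary matrix has rank 2 and Smith normal form diag(1,1).

Reading off H_k = ker ∂_k / im ∂_{k+1}:

  H_0: rank C_0 − rank ∂_1 = 3 − 2 = 1, and the invariant factors of ∂_1 are all 1, so H_0 = Z.
  H_1: rank ker ∂_1 − rank ∂_2 = (3 − 2) − 0 = 1, and there is no ∂_2, so H_1 = Z.

(K is a triangulation of the circle S^1.)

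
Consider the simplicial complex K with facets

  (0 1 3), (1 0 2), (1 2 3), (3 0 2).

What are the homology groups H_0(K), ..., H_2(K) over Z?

Fix the vertex order 0 < 1 < 2 < 3 and write every simplex with vertices in increasing order. Then dim K = 2 and the simplices of K are:

  0-simplices (4): [0], [1], [2], [3]
  1-simplices (6): [0,1], [0,2], [0,3], [1,2], [1,3], [2,3]
  2-simplices (4): [0,1,2], [0,1,3], [0,2,3], [1,2,3]

Hence C_0 ≅ Z^4, C_1 ≅ Z^6, C_2 ≅ Z^4.

∂_1: C_1 → C_0 is given by ∂[p,q] = [q] − [p].
This gives a 4×6 integer matrix of rank 3; reducing to Smith normal form yields diagonal entries (1,1,1).

Boundary ∂_2: C_2 → C_1 sends each 2-simplex [p,q,r] to [q,r] − [p,r] + [p,q]. For instance
  ∂[1,2,3] = [2,3] − [1,3] + [1,2],
  ∂[0,1,2] = [1,2] − [0,2] + [0,1].
This gives a 6×4 integer matrix of rank 3; reducing to Smith normal form yields diagonal entries (1,1,1).

Computing H_k = (kernel of ∂_k) / (image of ∂_{k+1}):

  H_0: rank C_0 − rank ∂_1 = 4 − 3 = 1, and the invariant factors of ∂_1 are all 1, so H_0 = Z.
  H_1: rank ker ∂_1 − rank ∂_2 = (6 − 3) − 3 = 0, and the invariant factors of ∂_2 are all 1, so H_1 = 0.
  H_2: rank ker ∂_2 − rank ∂_3 = (4 − 3) − 0 = 1, and there is no ∂_3, so H_2 = Z.

As a check, the Euler characteristic is 4 − 6 + 4 = 2, which agrees with 1 − 0 + 1 = 2.
(K is a triangulation of the 2-sphere S^2.)

H_0 = Z,  H_1 = 0,  H_2 = Z.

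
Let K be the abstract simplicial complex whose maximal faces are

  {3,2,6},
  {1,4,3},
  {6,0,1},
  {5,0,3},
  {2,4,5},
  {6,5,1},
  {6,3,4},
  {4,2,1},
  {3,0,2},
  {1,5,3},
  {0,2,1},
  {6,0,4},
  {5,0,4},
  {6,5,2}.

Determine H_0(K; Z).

H_0 = Z.

Take the total order 0 < 1 < 2 < 3 < 4 < 5 < 6 on the vertex set. Then K (dimension 2) consists of the simplices:

  0-simplices (7): [0], [1], [2], [3], [4], [5], [6]
  1-simplices (21): [0,1], [0,2], [0,3], [0,4], [0,5], [0,6], [1,2], [1,3], [1,4], [1,5], [1,6], [2,3], [2,4], [2,5], [2,6], [3,4], [3,5], [3,6], [4,5], [4,6], [5,6]
  2-simplices (14): [0,1,2], [0,1,6], [0,2,3], [0,3,5], [0,4,5], [0,4,6], [1,2,4], [1,3,4], [1,3,5], [1,5,6], [2,3,6], [2,4,5], [2,5,6], [3,4,6]

giving chain groups C_0 ≅ Z^7, C_1 ≅ Z^21, C_2 ≅ Z^14.

Boundary ∂_1: C_1 → C_0 is given by ∂[p,q] = [q] − [p].
The 7×21 boundary matrix has rank 6 and Smith normal form diag(1,1,1,1,1,1).

The boundary map ∂_2: C_2 → C_1 maps a triangle to the signed sum of its edges. For instance
  ∂[1,3,4] = [3,4] − [1,4] + [1,3],
  ∂[2,4,5] = [4,5] − [2,5] + [2,4].
As a 21×14 matrix over Z this has rank 13, with invariant factors (1,1,1,1,1,1,1,1,1,1,1,1,1).

Now H_k = ker ∂_k / im ∂_{k+1}, so:

  H_0: rank C_0 − rank ∂_1 = 7 − 6 = 1, and the invariant factors of ∂_1 are all 1, so H_0 = Z.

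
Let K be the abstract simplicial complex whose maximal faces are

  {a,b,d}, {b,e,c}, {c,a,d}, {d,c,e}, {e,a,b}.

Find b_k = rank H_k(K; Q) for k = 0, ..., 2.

b_0 = 1, b_1 = 1, b_2 = 0.

Fix the vertex order a < b < c < d < e and write every simplex with vertices in increasing order. Then dim K = 2 and the simplices of K are:

  0-simplices (5): a, b, c, d, e
  1-simplices (10): ab, ac, ad, ae, bc, bd, be, cd, ce, de
  2-simplices (5): abd, abe, acd, bce, cde

giving chain groups C_0 ≅ Z^5, C_1 ≅ Z^10, C_2 ≅ Z^5.

Boundary ∂_1: C_1 → C_0 maps an edge to its endpoints' difference, ∂[p,q] = q − p.
The resulting 5×10 matrix has rank 4, and its Smith normal form has invariant factors (1,1,1,1).

∂_2: C_2 → C_1 sends each 2-simplex [p,q,r] to [q,r] − [p,r] + [p,q]. For instance
  ∂acd = cd − ad + ac,
  ∂abe = be − ae + ab.
The resulting 10×5 matrix has rank 5, and its Smith normal form has invariant factors (1,1,1,1,1).

From H_k ≅ ker(∂_k) / im(∂_{k+1}) we obtain:

  H_0: rank C_0 − rank ∂_1 = 5 − 4 = 1, and the invariant factors of ∂_1 are all 1, so H_0 = Z.
  H_1: rank ker ∂_1 − rank ∂_2 = (10 − 4) − 5 = 1, and the invariant factors of ∂_2 are all 1, so H_1 = Z.
  H_2: rank ker ∂_2 − rank ∂_3 = (5 − 5) − 0 = 0, and there is no ∂_3, so H_2 = 0.

Hence the Betti numbers are b_0 = 1, b_1 = 1, b_2 = 0.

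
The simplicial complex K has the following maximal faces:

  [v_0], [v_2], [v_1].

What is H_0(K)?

Fix the vertex order v_0 < v_1 < v_2 and write every simplex with vertices in increasing order. Then dim K = 0 and the simplices of K are:

  0-simplices (3): [v_0], [v_1], [v_2]

giving chain groups C_0 ≅ Z^3.

Reading off H_k = ker ∂_k / im ∂_{k+1}:

  H_0: rank C_0 − rank ∂_1 = 3 − 0 = 3, and there is no ∂_1, so H_0 ≅ Z^3.

H_0 ≅ Z^3.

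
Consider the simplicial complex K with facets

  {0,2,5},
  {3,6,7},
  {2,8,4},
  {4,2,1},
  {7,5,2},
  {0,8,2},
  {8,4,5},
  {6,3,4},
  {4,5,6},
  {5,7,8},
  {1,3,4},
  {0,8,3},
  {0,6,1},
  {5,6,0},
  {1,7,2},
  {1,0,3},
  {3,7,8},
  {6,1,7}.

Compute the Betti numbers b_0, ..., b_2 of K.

b_0 = 1, b_1 = 1, b_2 = 0.

Fix the vertex order 0 < 1 < 2 < 3 < 4 < 5 < 6 < 7 < 8 and write every simplex with vertices in increasing order. Then dim K = 2 and the simplices of K are:

  0-simplices (9): [0], [1], [2], [3], [4], [5], [6], [7], [8]
  1-simplices (27): (27 of them)
  2-simplices (18): [0,1,3], [0,1,6], [0,2,5], [0,2,8], [0,3,8], [0,5,6], [1,2,4], [1,2,7], [1,3,4], [1,6,7], [2,4,8], [2,5,7], [3,4,6], [3,6,7], [3,7,8], [4,5,6], [4,5,8], [5,7,8]

giving chain groups C_0 ≅ Z^9, C_1 ≅ Z^27, C_2 ≅ Z^18.

∂_1: C_1 → C_0 is given by ∂[p,q] = [q] − [p]. For instance
  ∂[0,6] = [6] − [0].
As a 9×27 matrix over Z this has rank 8, with invariant factors (1,1,1,1,1,1,1,1).

The boundary map ∂_2: C_2 → C_1 acts by ∂[p,q,r] = [q,r] − [p,r] + [p,q]. For instance
  ∂[4,5,6] = [5,6] − [4,6] + [4,5],
  ∂[3,6,7] = [6,7] − [3,7] + [3,6].
As a 27×18 matrix over Z this has rank 18, with invariant factors (1,1,1,1,1,1,1,1,1,1,1,1,1,1,1,1,1,2).

From H_k ≅ ker(∂_k) / im(∂_{k+1}) we obtain:

  H_0: rank C_0 − rank ∂_1 = 9 − 8 = 1, and the invariant factors of ∂_1 are all 1, so H_0 = Z.
  H_1: rank ker ∂_1 − rank ∂_2 = (27 − 8) − 18 = 1, and ∂_2 has invariant factor 2 > 1, so H_1 = Z × Z/2.
  H_2: rank ker ∂_2 − rank ∂_3 = (18 − 18) − 0 = 0, and there is no ∂_3, so H_2 = 0.

As a check, the Euler characteristic is 9 − 27 + 18 = 0, which agrees with 1 − 1 + 0 = 0.

Hence the Betti numbers are b_0 = 1, b_1 = 1, b_2 = 0.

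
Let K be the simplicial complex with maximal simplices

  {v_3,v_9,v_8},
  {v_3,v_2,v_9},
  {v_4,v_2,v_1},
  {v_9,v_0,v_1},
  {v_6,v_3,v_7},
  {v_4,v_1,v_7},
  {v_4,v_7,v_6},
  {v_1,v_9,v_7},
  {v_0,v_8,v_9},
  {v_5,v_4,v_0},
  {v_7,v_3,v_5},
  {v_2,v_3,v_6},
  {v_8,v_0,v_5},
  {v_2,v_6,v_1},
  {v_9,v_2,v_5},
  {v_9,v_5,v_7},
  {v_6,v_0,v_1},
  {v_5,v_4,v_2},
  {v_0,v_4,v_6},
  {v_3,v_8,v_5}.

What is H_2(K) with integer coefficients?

H_2 ≅ 0.

Fix the vertex order v_0 < v_1 < v_2 < v_3 < v_4 < v_5 < v_6 < v_7 < v_8 < v_9 and write every simplex with vertices in increasing order. Then dim K = 2 and the simplices of K are:

  0-simplices (10): [v_0], [v_1], [v_2], [v_3], [v_4], [v_5], [v_6], [v_7], [v_8], [v_9]
  1-simplices (30): (30 of them)
  2-simplices (20): (20 of them)

giving chain groups C_0 ≅ Z^10, C_1 ≅ Z^30, C_2 ≅ Z^20.

Boundary ∂_1: C_1 → C_0 sends each edge [p,q] (with p < q) to q − p. For instance
  ∂[v_3,v_8] = [v_8] − [v_3].
The 10×30 boundary matrix has rank 9 and Smith normal form diag(1,1,1,1,1,1,1,1,1).

∂_2: C_2 → C_1 acts by ∂[p,q,r] = [q,r] − [p,r] + [p,q]. For instance
  ∂[v_2,v_5,v_9] = [v_5,v_9] − [v_2,v_9] + [v_2,v_5],
  ∂[v_1,v_2,v_4] = [v_2,v_4] − [v_1,v_4] + [v_1,v_2].
The resulting 30×20 matrix has rank 20, and its Smith normal form has invariant factors (1,1,1,1,1,1,1,1,1,1,1,1,1,1,1,1,1,1,1,2).

Computing H_k = (kernel of ∂_k) / (image of ∂_{k+1}):

  H_2: rank ker ∂_2 − rank ∂_3 = (20 − 20) − 0 = 0, and there is no ∂_3, so H_2 ≅ 0.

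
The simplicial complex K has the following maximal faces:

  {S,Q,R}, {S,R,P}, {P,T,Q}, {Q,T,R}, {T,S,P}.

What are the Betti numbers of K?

Order the vertices as P < Q < R < S < T. Listing each simplex with vertices in this order, K has dimension 2 with simplices:

  0-simplices (5): P, Q, R, S, T
  1-simplices (10): PQ, PR, PS, PT, QR, QS, QT, RS, RT, ST
  2-simplices (5): PQT, PRS, PST, QRS, QRT

so the chain groups are C_0 ≅ Z^5, C_1 ≅ Z^10, C_2 ≅ Z^5.

The boundary map ∂_1: C_1 → C_0 maps an edge to its endpoints' difference, ∂[p,q] = q − p.
This gives a 5×10 integer matrix of rank 4; reducing to Smith normal form yields diagonal entries (1,1,1,1).

∂_2: C_2 → C_1 sends each 2-simplex [p,q,r] to [q,r] − [p,r] + [p,q]. For instance
  ∂QRS = RS − QS + QR,
  ∂QRT = RT − QT + QR.
The resulting 10×5 matrix has rank 5, and its Smith normal form has invariant factors (1,1,1,1,1).

Now H_k = ker ∂_k / im ∂_{k+1}, so:

  H_0: rank C_0 − rank ∂_1 = 5 − 4 = 1, and the invariant factors of ∂_1 are all 1, so H_0 = Z.
  H_1: rank ker ∂_1 − rank ∂_2 = (10 − 4) − 5 = 1, and the invariant factors of ∂_2 are all 1, so H_1 = Z.
  H_2: rank ker ∂_2 − rank ∂_3 = (5 − 5) − 0 = 0, and there is no ∂_3, so H_2 = 0.

Hence the Betti numbers are b_0 = 1, b_1 = 1, b_2 = 0.

b_0 = 1, b_1 = 1, b_2 = 0.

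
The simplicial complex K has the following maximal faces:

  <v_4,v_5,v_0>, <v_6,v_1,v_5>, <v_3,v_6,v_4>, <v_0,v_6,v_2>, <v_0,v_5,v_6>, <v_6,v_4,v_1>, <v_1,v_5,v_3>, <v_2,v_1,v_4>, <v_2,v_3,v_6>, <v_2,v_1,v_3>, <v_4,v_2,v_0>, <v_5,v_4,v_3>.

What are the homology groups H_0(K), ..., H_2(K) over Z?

H_0 ≅ Z,  H_1 ≅ Z_2,  H_2 = 0.

K has 7 vertices, 18 edges, 12 triangles.
rank ∂_0 = 0, rank ∂_1 = 6 ⇒ b_0 = 7 − 0 − 6 = 1; all invariant factors of ∂_1 are 1 so no torsion. So H_0 = Z.
rank ∂_1 = 6, rank ∂_2 = 12 ⇒ b_1 = 18 − 6 − 12 = 0; ∂_2 has invariant factor(s) [2] giving torsion. So H_1 = Z_2.
rank ∂_2 = 12, rank ∂_3 = 0 ⇒ b_2 = 12 − 12 − 0 = 0. So H_2 = 0.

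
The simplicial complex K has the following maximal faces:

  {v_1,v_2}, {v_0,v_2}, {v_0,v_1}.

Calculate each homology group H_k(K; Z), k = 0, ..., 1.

Fix the vertex order v_0 < v_1 < v_2 and write every simplex with vertices in increasing order. Then dim K = 1 and the simplices of K are:

  0-simplices (3): [v_0], [v_1], [v_2]
  1-simplices (3): [v_0,v_1], [v_0,v_2], [v_1,v_2]

Hence C_0 ≅ Z^3, C_1 ≅ Z^3.

Boundary ∂_1: C_1 → C_0 sends each edge [p,q] (with p < q) to q − p. For instance
  ∂[v_0,v_2] = [v_2] − [v_0].
The resulting 3×3 matrix has rank 2, and its Smith normal form has invariant factors (1,1).

Now H_k = ker ∂_k / im ∂_{k+1}, so:

  H_0: rank C_0 − rank ∂_1 = 3 − 2 = 1, and the invariant factors of ∂_1 are all 1, so H_0 ≅ Z.
  H_1: rank ker ∂_1 − rank ∂_2 = (3 − 2) − 0 = 1, and there is no ∂_2, so H_1 ≅ Z.

As a check, the Euler characteristic is 3 − 3 = 0, which agrees with 1 − 1 = 0.

H_0 = Z,  H_1 = Z.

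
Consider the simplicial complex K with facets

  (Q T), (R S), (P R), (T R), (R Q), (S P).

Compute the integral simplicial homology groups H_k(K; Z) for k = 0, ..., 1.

H_0 = Z,  H_1 = Z^2.

Order the vertices as P < Q < R < S < T. Listing each simplex with vertices in this order, K has dimension 1 with simplices:

  0-simplices (5): P, Q, R, S, T
  1-simplices (6): PR, PS, QR, QT, RS, RT

so the chain groups are C_0 ≅ Z^5, C_1 ≅ Z^6.

The boundary map ∂_1: C_1 → C_0 is given by ∂[p,q] = [q] − [p]. For instance
  ∂RT = T − R.
This gives a 5×6 integer matrix of rank 4; reducing to Smith normal form yields diagonal entries (1,1,1,1).

From H_k ≅ ker(∂_k) / im(∂_{k+1}) we obtain:

  H_0: rank C_0 − rank ∂_1 = 5 − 4 = 1, and the invariant factors of ∂_1 are all 1, so H_0 ≅ Z.
  H_1: rank ker ∂_1 − rank ∂_2 = (6 − 4) − 0 = 2, and there is no ∂_2, so H_1 ≅ Z^2.

(K is a triangulation of a wedge of 2 circles.)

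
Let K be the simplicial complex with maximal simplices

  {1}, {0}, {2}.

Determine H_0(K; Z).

Take the total order 0 < 1 < 2 on the vertex set. Then K (dimension 0) consists of the simplices:

  0-simplices (3): [0], [1], [2]

giving chain groups C_0 ≅ Z^3.

Computing H_k = (kernel of ∂_k) / (image of ∂_{k+1}):

  H_0: rank C_0 − rank ∂_1 = 3 − 0 = 3, and there is no ∂_1, so H_0 = Z^3.

H_0 ≅ Z^3.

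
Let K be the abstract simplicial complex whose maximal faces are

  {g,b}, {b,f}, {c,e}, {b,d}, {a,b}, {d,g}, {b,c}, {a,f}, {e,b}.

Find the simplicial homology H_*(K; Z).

Fix the vertex order a < b < c < d < e < f < g and write every simplex with vertices in increasing order. Then dim K = 1 and the simplices of K are:

  0-simplices (7): a, b, c, d, e, f, g
  1-simplices (9): ab, af, bc, bd, be, bf, bg, ce, dg

Hence C_0 ≅ Z^7, C_1 ≅ Z^9.

The boundary map ∂_1: C_1 → C_0 maps an edge to its endpoints' difference, ∂[p,q] = q − p. For instance
  ∂af = f − a.
The resulting 7×9 matrix has rank 6, and its Smith normal form has invariant factors (1,1,1,1,1,1).

Reading off H_k = ker ∂_k / im ∂_{k+1}:

  H_0: rank C_0 − rank ∂_1 = 7 − 6 = 1, and the invariant factors of ∂_1 are all 1, so H_0 = Z.
  H_1: rank ker ∂_1 − rank ∂_2 = (9 − 6) − 0 = 3, and there is no ∂_2, so H_1 = Z^3.

As a check, the Euler characteristic is 7 − 9 = -2, which agrees with 1 − 3 = -2.

H_0 ≅ Z,  H_1 ≅ Z^3.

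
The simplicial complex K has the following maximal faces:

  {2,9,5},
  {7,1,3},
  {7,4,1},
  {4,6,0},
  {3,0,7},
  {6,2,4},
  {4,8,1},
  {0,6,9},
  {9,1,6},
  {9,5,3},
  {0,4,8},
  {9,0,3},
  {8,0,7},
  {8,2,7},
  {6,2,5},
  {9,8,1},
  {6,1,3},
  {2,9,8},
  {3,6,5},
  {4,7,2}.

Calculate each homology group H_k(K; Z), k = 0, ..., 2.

Fix the vertex order 0 < 1 < 2 < 3 < 4 < 5 < 6 < 7 < 8 < 9 and write every simplex with vertices in increasing order. Then dim K = 2 and the simplices of K are:

  0-simplices (10): [0], [1], [2], [3], [4], [5], [6], [7], [8], [9]
  1-simplices (30): (30 of them)
  2-simplices (20): (20 of them)

Hence C_0 ≅ Z^10, C_1 ≅ Z^30, C_2 ≅ Z^20.

Boundary ∂_1: C_1 → C_0 sends each edge [p,q] (with p < q) to q − p.
The 10×30 boundary matrix has rank 9 and Smith normal form diag(1,1,1,1,1,1,1,1,1).

The boundary map ∂_2: C_2 → C_1 sends each 2-simplex [p,q,r] to [q,r] − [p,r] + [p,q]. For instance
  ∂[1,4,8] = [4,8] − [1,8] + [1,4],
  ∂[3,5,9] = [5,9] − [3,9] + [3,5].
The 30×20 boundary matrix has rank 20 and Smith normal form diag(1,1,1,1,1,1,1,1,1,1,1,1,1,1,1,1,1,1,1,2).

Computing H_k = (kernel of ∂_k) / (image of ∂_{k+1}):

  H_0: rank C_0 − rank ∂_1 = 10 − 9 = 1, and the invariant factors of ∂_1 are all 1, so H_0 ≅ Z.
  H_1: rank ker ∂_1 − rank ∂_2 = (30 − 9) − 20 = 1, and ∂_2 has invariant factor 2 > 1, so H_1 ≅ Z ⊕ Z/2.
  H_2: rank ker ∂_2 − rank ∂_3 = (20 − 20) − 0 = 0, and there is no ∂_3, so H_2 ≅ 0.

H_0 = Z,  H_1 = Z ⊕ Z/2,  H_2 = 0.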